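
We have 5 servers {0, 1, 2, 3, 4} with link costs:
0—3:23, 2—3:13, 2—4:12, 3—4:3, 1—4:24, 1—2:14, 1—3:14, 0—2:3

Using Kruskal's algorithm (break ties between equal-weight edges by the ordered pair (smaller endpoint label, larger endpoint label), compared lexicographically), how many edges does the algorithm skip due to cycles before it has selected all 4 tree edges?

1

Kruskal: consider edges lightest-first.
0—2 (3): add. Components now {0,2} {1} {3} {4}
3—4 (3): add. Components now {0,2} {1} {3,4}
2—4 (12): add. Components now {0,2,3,4} {1}
2—3 (13): skip — 2 and 3 already connected.
1—2 (14): add. Components now {0,1,2,3,4}
Edges rejected before the tree was complete: 1.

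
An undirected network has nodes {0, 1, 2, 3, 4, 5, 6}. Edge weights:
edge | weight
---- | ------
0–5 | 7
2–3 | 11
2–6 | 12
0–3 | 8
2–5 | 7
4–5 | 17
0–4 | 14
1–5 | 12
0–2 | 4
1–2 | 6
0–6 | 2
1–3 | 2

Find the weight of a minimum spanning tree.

Kruskal's algorithm — process edges by increasing weight (ties by edge label):
0–6 (2): add — endpoints in different components.
1–3 (2): add — endpoints in different components.
0–2 (4): add — endpoints in different components.
1–2 (6): add — endpoints in different components.
0–5 (7): add — endpoints in different components.
2–5 (7): skip — 2 and 5 already connected.
0–3 (8): skip — 0 and 3 already connected.
2–3 (11): skip — 2 and 3 already connected.
1–5 (12): skip — 1 and 5 already connected.
2–6 (12): skip — 2 and 6 already connected.
0–4 (14): add — endpoints in different components.
MST edges: 0–6, 1–3, 0–2, 1–2, 0–5, 0–4; total weight 2+2+4+6+7+14 = 35.

35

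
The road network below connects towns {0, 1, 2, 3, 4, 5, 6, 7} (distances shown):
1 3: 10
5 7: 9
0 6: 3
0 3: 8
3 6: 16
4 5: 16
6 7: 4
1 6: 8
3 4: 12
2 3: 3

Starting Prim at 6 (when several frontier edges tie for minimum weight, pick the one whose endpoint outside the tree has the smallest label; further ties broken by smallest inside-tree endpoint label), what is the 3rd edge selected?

1-6

Prim's algorithm from 6:
Step 1: cheapest edge leaving the tree is 0 6 (3); add 0.
Step 2: cheapest edge leaving the tree is 6 7 (4); add 7.
Step 3: cheapest edge leaving the tree is 1 6 (8); add 1.
Step 4: cheapest edge leaving the tree is 0 3 (8); add 3.
Step 5: cheapest edge leaving the tree is 2 3 (3); add 2.
Step 6: cheapest edge leaving the tree is 5 7 (9); add 5.
Step 7: cheapest edge leaving the tree is 3 4 (12); add 4.
The 3rd edge added is 1 6.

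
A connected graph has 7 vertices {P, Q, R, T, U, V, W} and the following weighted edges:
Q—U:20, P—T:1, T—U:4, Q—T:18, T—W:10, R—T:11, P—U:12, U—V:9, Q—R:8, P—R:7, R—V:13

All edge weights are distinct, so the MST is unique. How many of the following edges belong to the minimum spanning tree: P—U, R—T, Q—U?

0

Kruskal: consider edges lightest-first.
P—T (1): add. Components now {R} {P,T} {V} {U} {W} {Q}
T—U (4): add. Components now {R} {P,T,U} {V} {W} {Q}
P—R (7): add. Components now {P,R,T,U} {V} {W} {Q}
Q—R (8): add. Components now {P,Q,R,T,U} {V} {W}
U—V (9): add. Components now {P,Q,R,T,U,V} {W}
T—W (10): add. Components now {P,Q,R,T,U,V,W}
MST edge set: {P—T, T—U, P—R, Q—R, U—V, T—W}.
Of the listed edges, {} are in the MST → 0.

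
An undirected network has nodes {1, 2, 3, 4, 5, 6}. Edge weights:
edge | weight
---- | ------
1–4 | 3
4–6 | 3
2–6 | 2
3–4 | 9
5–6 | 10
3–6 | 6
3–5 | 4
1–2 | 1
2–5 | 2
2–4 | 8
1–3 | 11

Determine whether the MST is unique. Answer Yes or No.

Sort edges by weight, then run Kruskal:
1–2 (1): add — endpoints in different components.
2–5 (2): add — endpoints in different components.
2–6 (2): add — endpoints in different components.
1–4 (3): add — endpoints in different components.
4–6 (3): skip — 4 and 6 already connected.
3–5 (4): add — endpoints in different components.
Non-tree edge 4–6 has weight 3, equal to the heaviest edge on its tree cycle — swapping gives another MST of the same weight. Not unique.

No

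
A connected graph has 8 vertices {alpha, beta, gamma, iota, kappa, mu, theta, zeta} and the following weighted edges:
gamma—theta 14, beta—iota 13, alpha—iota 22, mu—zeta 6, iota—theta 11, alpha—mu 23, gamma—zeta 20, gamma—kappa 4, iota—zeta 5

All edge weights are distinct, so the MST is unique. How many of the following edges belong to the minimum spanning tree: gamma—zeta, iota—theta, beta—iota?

2

Sort edges by weight, then run Kruskal:
gamma—kappa (4): add — endpoints in different components.
iota—zeta (5): add — endpoints in different components.
mu—zeta (6): add — endpoints in different components.
iota—theta (11): add — endpoints in different components.
beta—iota (13): add — endpoints in different components.
gamma—theta (14): add — endpoints in different components.
gamma—zeta (20): skip — zeta and gamma already connected.
alpha—iota (22): add — endpoints in different components.
MST edge set: {gamma—kappa, iota—zeta, mu—zeta, iota—theta, beta—iota, gamma—theta, alpha—iota}.
Of the listed edges, {iota—theta, beta—iota} are in the MST → 2.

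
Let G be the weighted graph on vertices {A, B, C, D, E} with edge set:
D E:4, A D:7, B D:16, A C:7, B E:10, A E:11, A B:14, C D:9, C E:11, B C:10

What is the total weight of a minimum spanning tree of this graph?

28

Prim, starting at E.
Step 1: cheapest edge leaving the tree is D E (4); add D.
Step 2: cheapest edge leaving the tree is A D (7); add A.
Step 3: cheapest edge leaving the tree is A C (7); add C.
Step 4: cheapest edge leaving the tree is B C (10); add B.
MST edges: D E, A D, A C, B C; total weight 4+7+7+10 = 28.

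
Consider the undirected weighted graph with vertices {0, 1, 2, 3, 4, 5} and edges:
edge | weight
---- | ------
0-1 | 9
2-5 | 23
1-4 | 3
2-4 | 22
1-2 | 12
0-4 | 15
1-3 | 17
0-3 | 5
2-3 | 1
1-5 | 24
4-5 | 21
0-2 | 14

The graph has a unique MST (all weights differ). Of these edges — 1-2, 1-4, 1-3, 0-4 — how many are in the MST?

Kruskal: consider edges lightest-first.
2-3 (1): add — endpoints in different components.
1-4 (3): add — endpoints in different components.
0-3 (5): add — endpoints in different components.
0-1 (9): add — endpoints in different components.
1-2 (12): skip — 1 and 2 already connected.
0-2 (14): skip — 0 and 2 already connected.
0-4 (15): skip — 0 and 4 already connected.
1-3 (17): skip — 1 and 3 already connected.
4-5 (21): add — endpoints in different components.
MST edge set: {2-3, 1-4, 0-3, 0-1, 4-5}.
Of the listed edges, {1-4} are in the MST → 1.

1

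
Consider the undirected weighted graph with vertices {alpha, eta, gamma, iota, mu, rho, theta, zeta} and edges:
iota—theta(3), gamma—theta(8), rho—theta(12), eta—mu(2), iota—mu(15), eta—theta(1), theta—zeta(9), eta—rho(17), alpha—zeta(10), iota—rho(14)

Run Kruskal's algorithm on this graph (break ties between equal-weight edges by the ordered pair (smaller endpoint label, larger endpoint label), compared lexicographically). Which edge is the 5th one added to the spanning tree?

Sort edges by weight, then run Kruskal:
eta—theta (1): add — endpoints in different components.
eta—mu (2): add — endpoints in different components.
iota—theta (3): add — endpoints in different components.
gamma—theta (8): add — endpoints in different components.
theta—zeta (9): add — endpoints in different components.
alpha—zeta (10): add — endpoints in different components.
rho—theta (12): add — endpoints in different components.
The 5th edge added is theta—zeta.

theta-zeta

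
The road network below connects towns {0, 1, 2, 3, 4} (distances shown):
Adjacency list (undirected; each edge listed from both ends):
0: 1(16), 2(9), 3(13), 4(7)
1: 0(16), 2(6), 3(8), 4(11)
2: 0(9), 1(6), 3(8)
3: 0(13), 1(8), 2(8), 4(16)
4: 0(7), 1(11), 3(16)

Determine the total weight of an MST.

30

Sort edges by weight, then run Kruskal:
1—2 (6): add. Components now {0} {1,2} {3} {4}
0—4 (7): add. Components now {0,4} {1,2} {3}
1—3 (8): add. Components now {0,4} {1,2,3}
2—3 (8): skip — 2 and 3 already connected.
0—2 (9): add. Components now {0,1,2,3,4}
MST edges: 1—2, 0—4, 1—3, 0—2; total weight 6+7+8+9 = 30.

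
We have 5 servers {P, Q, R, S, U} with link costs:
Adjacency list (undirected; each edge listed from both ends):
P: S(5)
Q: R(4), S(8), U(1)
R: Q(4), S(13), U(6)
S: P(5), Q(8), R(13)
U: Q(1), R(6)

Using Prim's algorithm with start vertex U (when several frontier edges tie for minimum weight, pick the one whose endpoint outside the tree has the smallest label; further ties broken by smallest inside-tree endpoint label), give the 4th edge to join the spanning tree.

Grow the tree from U using Prim:
Step 1: frontier [Q-U 1, R-U 6] → take Q-U (1); add Q.
Step 2: frontier [Q-R 4, Q-S 8, R-U 6] → take Q-R (4); add R.
Step 3: frontier [Q-S 8, R-S 13] → take Q-S (8); add S.
Step 4: frontier [P-S 5] → take P-S (5); add P.
The 4th edge added is P-S.

P-S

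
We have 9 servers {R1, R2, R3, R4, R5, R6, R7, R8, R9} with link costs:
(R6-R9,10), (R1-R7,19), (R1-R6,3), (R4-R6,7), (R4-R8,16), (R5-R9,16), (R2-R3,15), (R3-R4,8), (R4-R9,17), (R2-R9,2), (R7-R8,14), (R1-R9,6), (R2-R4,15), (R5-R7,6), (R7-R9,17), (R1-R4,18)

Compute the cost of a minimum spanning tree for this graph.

62

Kruskal's algorithm — process edges by increasing weight (ties by edge label):
R2-R9 (2): add — endpoints in different components.
R1-R6 (3): add — endpoints in different components.
R1-R9 (6): add — endpoints in different components.
R5-R7 (6): add — endpoints in different components.
R4-R6 (7): add — endpoints in different components.
R3-R4 (8): add — endpoints in different components.
R6-R9 (10): skip — R6 and R9 already connected.
R7-R8 (14): add — endpoints in different components.
R2-R3 (15): skip — R2 and R3 already connected.
R2-R4 (15): skip — R4 and R2 already connected.
R4-R8 (16): add — endpoints in different components.
MST edges: R2-R9, R1-R6, R1-R9, R5-R7, R4-R6, R3-R4, R7-R8, R4-R8; total weight 2+3+6+6+7+8+14+16 = 62.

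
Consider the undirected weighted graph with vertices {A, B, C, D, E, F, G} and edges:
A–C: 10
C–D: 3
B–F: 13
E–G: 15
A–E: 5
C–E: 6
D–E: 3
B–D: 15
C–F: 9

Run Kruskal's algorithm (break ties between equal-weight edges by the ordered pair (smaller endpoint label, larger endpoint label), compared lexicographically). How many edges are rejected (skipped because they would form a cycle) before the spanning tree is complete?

3

Kruskal's algorithm — process edges by increasing weight (ties by edge label):
C–D (3): add. Components now {A} {B} {C,D} {E} {F} {G}
D–E (3): add. Components now {A} {B} {C,D,E} {F} {G}
A–E (5): add. Components now {A,C,D,E} {B} {F} {G}
C–E (6): skip — C and E already connected.
C–F (9): add. Components now {A,C,D,E,F} {B} {G}
A–C (10): skip — A and C already connected.
B–F (13): add. Components now {A,B,C,D,E,F} {G}
B–D (15): skip — B and D already connected.
E–G (15): add. Components now {A,B,C,D,E,F,G}
Edges rejected before the tree was complete: 3.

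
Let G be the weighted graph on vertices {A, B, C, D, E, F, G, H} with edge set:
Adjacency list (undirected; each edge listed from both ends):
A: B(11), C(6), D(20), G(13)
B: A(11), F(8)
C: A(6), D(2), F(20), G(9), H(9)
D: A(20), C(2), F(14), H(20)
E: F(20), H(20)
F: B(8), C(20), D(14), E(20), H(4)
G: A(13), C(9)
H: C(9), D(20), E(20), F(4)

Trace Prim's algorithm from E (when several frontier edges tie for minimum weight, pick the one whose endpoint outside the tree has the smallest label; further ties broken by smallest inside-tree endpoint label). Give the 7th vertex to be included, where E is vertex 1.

A

Prim's algorithm from E:
Step 1: cheapest edge leaving the tree is E—F (20); add F.
Step 2: cheapest edge leaving the tree is F—H (4); add H.
Step 3: cheapest edge leaving the tree is B—F (8); add B.
Step 4: cheapest edge leaving the tree is C—H (9); add C.
Step 5: cheapest edge leaving the tree is C—D (2); add D.
Step 6: cheapest edge leaving the tree is A—C (6); add A.
Step 7: cheapest edge leaving the tree is C—G (9); add G.
Vertex order: E, F, H, B, C, D, A, G. The 7th vertex is A.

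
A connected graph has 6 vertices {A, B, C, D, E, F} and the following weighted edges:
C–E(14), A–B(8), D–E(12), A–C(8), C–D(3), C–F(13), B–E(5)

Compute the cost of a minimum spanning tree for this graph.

Prim, starting at E.
Step 1: frontier [B–E 5, D–E 12, C–E 14] → take B–E (5); add B.
Step 2: frontier [A–B 8, D–E 12, C–E 14] → take A–B (8); add A.
Step 3: frontier [A–C 8, D–E 12, C–E 14] → take A–C (8); add C.
Step 4: frontier [C–D 3, C–F 13, D–E 12] → take C–D (3); add D.
Step 5: frontier [C–F 13] → take C–F (13); add F.
MST edges: B–E, A–B, A–C, C–D, C–F; total weight 5+8+8+3+13 = 37.

37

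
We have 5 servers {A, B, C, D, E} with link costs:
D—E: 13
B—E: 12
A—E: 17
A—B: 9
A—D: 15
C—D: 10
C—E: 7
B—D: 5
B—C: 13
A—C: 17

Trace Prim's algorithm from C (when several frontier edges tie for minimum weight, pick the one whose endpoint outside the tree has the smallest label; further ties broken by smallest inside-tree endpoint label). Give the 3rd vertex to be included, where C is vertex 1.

D

Prim, starting at C.
Step 1: cheapest edge leaving the tree is C—E (7); add E.
Step 2: cheapest edge leaving the tree is C—D (10); add D.
Step 3: cheapest edge leaving the tree is B—D (5); add B.
Step 4: cheapest edge leaving the tree is A—B (9); add A.
Vertex order: C, E, D, B, A. The 3rd vertex is D.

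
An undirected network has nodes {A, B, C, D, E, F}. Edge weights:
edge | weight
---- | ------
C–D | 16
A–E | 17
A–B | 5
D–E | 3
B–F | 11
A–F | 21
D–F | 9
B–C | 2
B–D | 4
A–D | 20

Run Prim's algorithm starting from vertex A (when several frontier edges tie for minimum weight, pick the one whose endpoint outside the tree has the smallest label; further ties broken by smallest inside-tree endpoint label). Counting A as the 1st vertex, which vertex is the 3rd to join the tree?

C

Prim, starting at A.
Step 1: cheapest edge leaving the tree is A–B (5); add B.
Step 2: cheapest edge leaving the tree is B–C (2); add C.
Step 3: cheapest edge leaving the tree is B–D (4); add D.
Step 4: cheapest edge leaving the tree is D–E (3); add E.
Step 5: cheapest edge leaving the tree is D–F (9); add F.
Vertex order: A, B, C, D, E, F. The 3rd vertex is C.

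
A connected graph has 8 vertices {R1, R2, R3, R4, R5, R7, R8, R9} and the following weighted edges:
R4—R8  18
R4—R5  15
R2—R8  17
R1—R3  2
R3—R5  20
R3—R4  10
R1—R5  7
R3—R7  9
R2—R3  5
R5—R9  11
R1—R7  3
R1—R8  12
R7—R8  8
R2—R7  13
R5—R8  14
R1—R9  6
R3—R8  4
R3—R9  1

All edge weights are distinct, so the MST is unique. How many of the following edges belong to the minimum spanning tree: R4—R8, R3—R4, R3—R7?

Kruskal: consider edges lightest-first.
R3—R9 (1): add — endpoints in different components.
R1—R3 (2): add — endpoints in different components.
R1—R7 (3): add — endpoints in different components.
R3—R8 (4): add — endpoints in different components.
R2—R3 (5): add — endpoints in different components.
R1—R9 (6): skip — R9 and R1 already connected.
R1—R5 (7): add — endpoints in different components.
R7—R8 (8): skip — R8 and R7 already connected.
R3—R7 (9): skip — R3 and R7 already connected.
R3—R4 (10): add — endpoints in different components.
MST edge set: {R3—R9, R1—R3, R1—R7, R3—R8, R2—R3, R1—R5, R3—R4}.
Of the listed edges, {R3—R4} are in the MST → 1.

1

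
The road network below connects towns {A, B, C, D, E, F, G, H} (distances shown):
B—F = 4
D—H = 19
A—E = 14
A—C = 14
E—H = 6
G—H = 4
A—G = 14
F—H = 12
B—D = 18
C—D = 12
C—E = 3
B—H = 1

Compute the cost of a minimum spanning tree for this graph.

44

Prim, starting at F.
Step 1: cheapest edge leaving the tree is B—F (4); add B.
Step 2: cheapest edge leaving the tree is B—H (1); add H.
Step 3: cheapest edge leaving the tree is G—H (4); add G.
Step 4: cheapest edge leaving the tree is E—H (6); add E.
Step 5: cheapest edge leaving the tree is C—E (3); add C.
Step 6: cheapest edge leaving the tree is C—D (12); add D.
Step 7: cheapest edge leaving the tree is A—C (14); add A.
MST edges: B—F, B—H, G—H, E—H, C—E, C—D, A—C; total weight 4+1+4+6+3+12+14 = 44.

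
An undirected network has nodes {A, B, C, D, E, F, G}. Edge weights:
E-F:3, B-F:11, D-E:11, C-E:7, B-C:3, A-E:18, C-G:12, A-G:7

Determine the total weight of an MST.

43

Sort edges by weight, then run Kruskal:
B-C (3): add — endpoints in different components.
E-F (3): add — endpoints in different components.
A-G (7): add — endpoints in different components.
C-E (7): add — endpoints in different components.
B-F (11): skip — B and F already connected.
D-E (11): add — endpoints in different components.
C-G (12): add — endpoints in different components.
MST edges: B-C, E-F, A-G, C-E, D-E, C-G; total weight 3+3+7+7+11+12 = 43.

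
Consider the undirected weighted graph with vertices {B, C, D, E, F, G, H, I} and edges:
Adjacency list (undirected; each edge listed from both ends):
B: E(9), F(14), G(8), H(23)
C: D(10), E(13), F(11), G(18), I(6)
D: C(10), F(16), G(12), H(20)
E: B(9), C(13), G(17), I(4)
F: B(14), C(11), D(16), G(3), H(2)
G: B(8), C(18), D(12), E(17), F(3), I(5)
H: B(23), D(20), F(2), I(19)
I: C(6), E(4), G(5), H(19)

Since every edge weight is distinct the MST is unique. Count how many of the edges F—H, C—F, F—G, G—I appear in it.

3

Kruskal: consider edges lightest-first.
F—H (2): add — endpoints in different components.
F—G (3): add — endpoints in different components.
E—I (4): add — endpoints in different components.
G—I (5): add — endpoints in different components.
C—I (6): add — endpoints in different components.
B—G (8): add — endpoints in different components.
B—E (9): skip — B and E already connected.
C—D (10): add — endpoints in different components.
MST edge set: {F—H, F—G, E—I, G—I, C—I, B—G, C—D}.
Of the listed edges, {F—H, F—G, G—I} are in the MST → 3.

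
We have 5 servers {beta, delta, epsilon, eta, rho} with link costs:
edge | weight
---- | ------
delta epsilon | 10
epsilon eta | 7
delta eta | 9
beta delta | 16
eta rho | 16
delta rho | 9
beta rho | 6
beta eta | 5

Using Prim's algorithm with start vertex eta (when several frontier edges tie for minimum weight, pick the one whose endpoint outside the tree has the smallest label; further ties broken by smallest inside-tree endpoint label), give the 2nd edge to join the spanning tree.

Grow the tree from eta using Prim:
Step 1: cheapest edge leaving the tree is beta eta (5); add beta.
Step 2: cheapest edge leaving the tree is beta rho (6); add rho.
Step 3: cheapest edge leaving the tree is epsilon eta (7); add epsilon.
Step 4: cheapest edge leaving the tree is delta eta (9); add delta.
The 2nd edge added is beta rho.

beta-rho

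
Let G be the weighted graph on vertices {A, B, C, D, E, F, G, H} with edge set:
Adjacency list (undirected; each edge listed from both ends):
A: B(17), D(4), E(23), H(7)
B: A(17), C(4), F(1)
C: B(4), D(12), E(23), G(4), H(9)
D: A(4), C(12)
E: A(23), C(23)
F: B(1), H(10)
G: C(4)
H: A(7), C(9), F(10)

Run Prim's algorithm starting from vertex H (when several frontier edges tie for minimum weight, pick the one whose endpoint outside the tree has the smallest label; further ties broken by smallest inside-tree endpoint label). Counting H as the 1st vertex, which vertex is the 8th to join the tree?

E

Prim's algorithm from H:
Step 1: cheapest edge leaving the tree is A—H (7); add A.
Step 2: cheapest edge leaving the tree is A—D (4); add D.
Step 3: cheapest edge leaving the tree is C—H (9); add C.
Step 4: cheapest edge leaving the tree is B—C (4); add B.
Step 5: cheapest edge leaving the tree is B—F (1); add F.
Step 6: cheapest edge leaving the tree is C—G (4); add G.
Step 7: cheapest edge leaving the tree is A—E (23); add E.
Vertex order: H, A, D, C, B, F, G, E. The 8th vertex is E.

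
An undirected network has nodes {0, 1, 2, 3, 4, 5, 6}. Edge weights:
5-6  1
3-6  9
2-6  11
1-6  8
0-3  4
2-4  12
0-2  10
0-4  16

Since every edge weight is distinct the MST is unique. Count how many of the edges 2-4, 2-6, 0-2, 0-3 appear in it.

Sort edges by weight, then run Kruskal:
5-6 (1): add — endpoints in different components.
0-3 (4): add — endpoints in different components.
1-6 (8): add — endpoints in different components.
3-6 (9): add — endpoints in different components.
0-2 (10): add — endpoints in different components.
2-6 (11): skip — 2 and 6 already connected.
2-4 (12): add — endpoints in different components.
MST edge set: {5-6, 0-3, 1-6, 3-6, 0-2, 2-4}.
Of the listed edges, {2-4, 0-2, 0-3} are in the MST → 3.

3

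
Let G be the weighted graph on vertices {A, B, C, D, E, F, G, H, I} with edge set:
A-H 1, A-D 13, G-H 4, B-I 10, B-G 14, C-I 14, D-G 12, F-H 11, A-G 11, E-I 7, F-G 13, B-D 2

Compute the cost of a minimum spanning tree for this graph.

Sort edges by weight, then run Kruskal:
A-H (1): add — endpoints in different components.
B-D (2): add — endpoints in different components.
G-H (4): add — endpoints in different components.
E-I (7): add — endpoints in different components.
B-I (10): add — endpoints in different components.
A-G (11): skip — A and G already connected.
F-H (11): add — endpoints in different components.
D-G (12): add — endpoints in different components.
A-D (13): skip — A and D already connected.
F-G (13): skip — F and G already connected.
B-G (14): skip — B and G already connected.
C-I (14): add — endpoints in different components.
MST edges: A-H, B-D, G-H, E-I, B-I, F-H, D-G, C-I; total weight 1+2+4+7+10+11+12+14 = 61.

61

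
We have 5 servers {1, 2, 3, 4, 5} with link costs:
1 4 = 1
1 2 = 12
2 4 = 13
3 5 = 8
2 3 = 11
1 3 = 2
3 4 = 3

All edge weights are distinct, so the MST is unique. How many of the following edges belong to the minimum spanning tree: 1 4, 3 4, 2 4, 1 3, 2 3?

3

Kruskal's algorithm — process edges by increasing weight (ties by edge label):
1 4 (1): add — endpoints in different components.
1 3 (2): add — endpoints in different components.
3 4 (3): skip — 3 and 4 already connected.
3 5 (8): add — endpoints in different components.
2 3 (11): add — endpoints in different components.
MST edge set: {1 4, 1 3, 3 5, 2 3}.
Of the listed edges, {1 4, 1 3, 2 3} are in the MST → 3.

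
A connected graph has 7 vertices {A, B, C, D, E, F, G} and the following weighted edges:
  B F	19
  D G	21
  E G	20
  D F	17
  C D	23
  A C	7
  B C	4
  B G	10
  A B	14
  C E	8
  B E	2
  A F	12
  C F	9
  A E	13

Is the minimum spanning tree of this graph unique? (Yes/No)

Sort edges by weight, then run Kruskal:
B E (2): add — endpoints in different components.
B C (4): add — endpoints in different components.
A C (7): add — endpoints in different components.
C E (8): skip — C and E already connected.
C F (9): add — endpoints in different components.
B G (10): add — endpoints in different components.
A F (12): skip — A and F already connected.
A E (13): skip — A and E already connected.
A B (14): skip — A and B already connected.
D F (17): add — endpoints in different components.
Every non-tree edge has weight strictly greater than the heaviest edge on the tree path between its endpoints, so the MST is unique.

Yes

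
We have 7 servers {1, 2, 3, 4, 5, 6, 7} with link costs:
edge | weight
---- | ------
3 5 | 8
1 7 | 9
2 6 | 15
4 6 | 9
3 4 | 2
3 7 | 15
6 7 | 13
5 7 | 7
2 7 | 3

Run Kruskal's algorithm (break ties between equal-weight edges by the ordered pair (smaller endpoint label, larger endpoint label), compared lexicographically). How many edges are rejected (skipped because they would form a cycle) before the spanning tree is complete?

0

Kruskal's algorithm — process edges by increasing weight (ties by edge label):
3 4 (2): add — endpoints in different components.
2 7 (3): add — endpoints in different components.
5 7 (7): add — endpoints in different components.
3 5 (8): add — endpoints in different components.
1 7 (9): add — endpoints in different components.
4 6 (9): add — endpoints in different components.
Edges rejected before the tree was complete: 0.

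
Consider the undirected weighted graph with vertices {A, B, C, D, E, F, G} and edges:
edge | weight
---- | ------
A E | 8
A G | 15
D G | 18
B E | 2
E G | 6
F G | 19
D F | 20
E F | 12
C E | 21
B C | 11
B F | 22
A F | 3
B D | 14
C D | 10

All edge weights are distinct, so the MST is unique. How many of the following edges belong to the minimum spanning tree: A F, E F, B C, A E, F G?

Kruskal's algorithm — process edges by increasing weight (ties by edge label):
B E (2): add — endpoints in different components.
A F (3): add — endpoints in different components.
E G (6): add — endpoints in different components.
A E (8): add — endpoints in different components.
C D (10): add — endpoints in different components.
B C (11): add — endpoints in different components.
MST edge set: {B E, A F, E G, A E, C D, B C}.
Of the listed edges, {A F, B C, A E} are in the MST → 3.

3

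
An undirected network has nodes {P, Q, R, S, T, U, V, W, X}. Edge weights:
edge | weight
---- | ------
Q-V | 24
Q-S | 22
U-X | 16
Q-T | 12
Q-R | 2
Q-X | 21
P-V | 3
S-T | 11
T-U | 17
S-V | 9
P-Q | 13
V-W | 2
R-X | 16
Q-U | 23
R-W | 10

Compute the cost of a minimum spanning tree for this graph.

69

Prim, starting at X.
Step 1: cheapest edge leaving the tree is R-X (16); add R.
Step 2: cheapest edge leaving the tree is Q-R (2); add Q.
Step 3: cheapest edge leaving the tree is R-W (10); add W.
Step 4: cheapest edge leaving the tree is V-W (2); add V.
Step 5: cheapest edge leaving the tree is P-V (3); add P.
Step 6: cheapest edge leaving the tree is S-V (9); add S.
Step 7: cheapest edge leaving the tree is S-T (11); add T.
Step 8: cheapest edge leaving the tree is U-X (16); add U.
MST edges: R-X, Q-R, R-W, V-W, P-V, S-V, S-T, U-X; total weight 16+2+10+2+3+9+11+16 = 69.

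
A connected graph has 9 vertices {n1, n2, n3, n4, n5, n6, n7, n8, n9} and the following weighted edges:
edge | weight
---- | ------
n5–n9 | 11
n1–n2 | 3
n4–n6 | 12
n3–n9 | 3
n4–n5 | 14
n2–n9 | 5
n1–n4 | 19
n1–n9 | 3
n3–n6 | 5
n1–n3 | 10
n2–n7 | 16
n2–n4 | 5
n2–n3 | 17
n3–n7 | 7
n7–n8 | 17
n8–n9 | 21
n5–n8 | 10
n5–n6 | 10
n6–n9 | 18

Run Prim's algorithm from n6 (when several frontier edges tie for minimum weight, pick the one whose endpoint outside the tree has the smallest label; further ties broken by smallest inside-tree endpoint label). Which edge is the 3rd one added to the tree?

Prim's algorithm from n6:
Step 1: cheapest edge leaving the tree is n3–n6 (5); add n3.
Step 2: cheapest edge leaving the tree is n3–n9 (3); add n9.
Step 3: cheapest edge leaving the tree is n1–n9 (3); add n1.
Step 4: cheapest edge leaving the tree is n1–n2 (3); add n2.
Step 5: cheapest edge leaving the tree is n2–n4 (5); add n4.
Step 6: cheapest edge leaving the tree is n3–n7 (7); add n7.
Step 7: cheapest edge leaving the tree is n5–n6 (10); add n5.
Step 8: cheapest edge leaving the tree is n5–n8 (10); add n8.
The 3rd edge added is n1–n9.

n1-n9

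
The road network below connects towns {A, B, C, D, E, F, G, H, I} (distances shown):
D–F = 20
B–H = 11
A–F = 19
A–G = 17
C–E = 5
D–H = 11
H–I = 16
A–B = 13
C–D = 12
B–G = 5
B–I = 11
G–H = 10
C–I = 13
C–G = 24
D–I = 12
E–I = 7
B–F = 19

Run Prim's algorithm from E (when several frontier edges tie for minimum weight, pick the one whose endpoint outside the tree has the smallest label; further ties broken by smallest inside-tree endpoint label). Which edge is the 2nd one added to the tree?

E-I

Grow the tree from E using Prim:
Step 1: cheapest edge leaving the tree is C–E (5); add C.
Step 2: cheapest edge leaving the tree is E–I (7); add I.
Step 3: cheapest edge leaving the tree is B–I (11); add B.
Step 4: cheapest edge leaving the tree is B–G (5); add G.
Step 5: cheapest edge leaving the tree is G–H (10); add H.
Step 6: cheapest edge leaving the tree is D–H (11); add D.
Step 7: cheapest edge leaving the tree is A–B (13); add A.
Step 8: cheapest edge leaving the tree is A–F (19); add F.
The 2nd edge added is E–I.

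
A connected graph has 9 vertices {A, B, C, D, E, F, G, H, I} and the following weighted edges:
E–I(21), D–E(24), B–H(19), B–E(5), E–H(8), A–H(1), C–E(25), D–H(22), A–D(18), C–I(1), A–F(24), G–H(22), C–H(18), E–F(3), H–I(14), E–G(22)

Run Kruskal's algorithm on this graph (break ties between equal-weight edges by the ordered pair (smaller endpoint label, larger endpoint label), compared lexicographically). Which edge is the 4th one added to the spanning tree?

Sort edges by weight, then run Kruskal:
A–H (1): add — endpoints in different components.
C–I (1): add — endpoints in different components.
E–F (3): add — endpoints in different components.
B–E (5): add — endpoints in different components.
E–H (8): add — endpoints in different components.
H–I (14): add — endpoints in different components.
A–D (18): add — endpoints in different components.
C–H (18): skip — C and H already connected.
B–H (19): skip — B and H already connected.
E–I (21): skip — E and I already connected.
D–H (22): skip — D and H already connected.
E–G (22): add — endpoints in different components.
The 4th edge added is B–E.

B-E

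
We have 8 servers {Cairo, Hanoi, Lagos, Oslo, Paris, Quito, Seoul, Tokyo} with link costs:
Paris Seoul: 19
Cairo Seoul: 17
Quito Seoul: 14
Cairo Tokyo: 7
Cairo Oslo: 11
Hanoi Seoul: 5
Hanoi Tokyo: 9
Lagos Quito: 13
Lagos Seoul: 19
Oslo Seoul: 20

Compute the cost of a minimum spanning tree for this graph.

78

Prim's algorithm from Hanoi:
Step 1: frontier [Hanoi Seoul 5, Hanoi Tokyo 9] → take Hanoi Seoul (5); add Seoul.
Step 2: frontier [Hanoi Tokyo 9, Quito Seoul 14, Cairo Seoul 17, Lagos Seoul 19, Paris Seoul 19, Oslo Seoul 20] → take Hanoi Tokyo (9); add Tokyo.
Step 3: frontier [Quito Seoul 14, Cairo Seoul 17, Lagos Seoul 19, Paris Seoul 19, Oslo Seoul 20, Cairo Tokyo 7] → take Cairo Tokyo (7); add Cairo.
Step 4: frontier [Cairo Oslo 11, Quito Seoul 14, Lagos Seoul 19, Paris Seoul 19, Oslo Seoul 20] → take Cairo Oslo (11); add Oslo.
Step 5: frontier [Quito Seoul 14, Lagos Seoul 19, Paris Seoul 19] → take Quito Seoul (14); add Quito.
Step 6: frontier [Lagos Quito 13, Lagos Seoul 19, Paris Seoul 19] → take Lagos Quito (13); add Lagos.
Step 7: frontier [Paris Seoul 19] → take Paris Seoul (19); add Paris.
MST edges: Hanoi Seoul, Hanoi Tokyo, Cairo Tokyo, Cairo Oslo, Quito Seoul, Lagos Quito, Paris Seoul; total weight 5+9+7+11+14+13+19 = 78.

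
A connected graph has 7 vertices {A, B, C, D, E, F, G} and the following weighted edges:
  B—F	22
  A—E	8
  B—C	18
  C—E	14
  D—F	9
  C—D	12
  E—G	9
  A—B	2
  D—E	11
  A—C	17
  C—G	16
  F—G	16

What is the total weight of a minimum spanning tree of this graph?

Prim's algorithm from C:
Step 1: frontier [C—D 12, C—E 14, C—G 16, A—C 17, B—C 18] → take C—D (12); add D.
Step 2: frontier [C—E 14, C—G 16, A—C 17, B—C 18, D—F 9, D—E 11] → take D—F (9); add F.
Step 3: frontier [C—E 14, C—G 16, A—C 17, B—C 18, D—E 11, F—G 16, B—F 22] → take D—E (11); add E.
Step 4: frontier [C—G 16, A—C 17, B—C 18, A—E 8, E—G 9, F—G 16, B—F 22] → take A—E (8); add A.
Step 5: frontier [A—B 2, C—G 16, B—C 18, E—G 9, F—G 16, B—F 22] → take A—B (2); add B.
Step 6: frontier [C—G 16, E—G 9, F—G 16] → take E—G (9); add G.
MST edges: C—D, D—F, D—E, A—E, A—B, E—G; total weight 12+9+11+8+2+9 = 51.

51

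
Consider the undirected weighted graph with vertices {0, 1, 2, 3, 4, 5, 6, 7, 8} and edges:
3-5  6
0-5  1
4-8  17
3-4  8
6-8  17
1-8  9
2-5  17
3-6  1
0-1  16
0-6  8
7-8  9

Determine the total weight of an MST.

67

Sort edges by weight, then run Kruskal:
0-5 (1): add — endpoints in different components.
3-6 (1): add — endpoints in different components.
3-5 (6): add — endpoints in different components.
0-6 (8): skip — 0 and 6 already connected.
3-4 (8): add — endpoints in different components.
1-8 (9): add — endpoints in different components.
7-8 (9): add — endpoints in different components.
0-1 (16): add — endpoints in different components.
2-5 (17): add — endpoints in different components.
MST edges: 0-5, 3-6, 3-5, 3-4, 1-8, 7-8, 0-1, 2-5; total weight 1+1+6+8+9+9+16+17 = 67.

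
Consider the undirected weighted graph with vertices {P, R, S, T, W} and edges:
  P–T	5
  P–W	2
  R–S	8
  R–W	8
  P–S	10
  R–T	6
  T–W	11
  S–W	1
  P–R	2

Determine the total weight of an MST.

10

Grow the tree from W using Prim:
Step 1: cheapest edge leaving the tree is S–W (1); add S.
Step 2: cheapest edge leaving the tree is P–W (2); add P.
Step 3: cheapest edge leaving the tree is P–R (2); add R.
Step 4: cheapest edge leaving the tree is P–T (5); add T.
MST edges: S–W, P–W, P–R, P–T; total weight 1+2+2+5 = 10.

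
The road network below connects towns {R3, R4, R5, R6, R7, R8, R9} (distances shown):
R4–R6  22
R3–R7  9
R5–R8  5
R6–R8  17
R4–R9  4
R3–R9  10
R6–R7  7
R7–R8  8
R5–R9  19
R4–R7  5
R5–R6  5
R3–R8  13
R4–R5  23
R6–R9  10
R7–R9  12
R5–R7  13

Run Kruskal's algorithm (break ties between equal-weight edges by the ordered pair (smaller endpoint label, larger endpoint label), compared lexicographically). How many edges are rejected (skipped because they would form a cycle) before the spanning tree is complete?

Sort edges by weight, then run Kruskal:
R4–R9 (4): add. Components now {R7} {R3} {R5} {R4,R9} {R8} {R6}
R4–R7 (5): add. Components now {R4,R7,R9} {R3} {R5} {R8} {R6}
R5–R6 (5): add. Components now {R4,R7,R9} {R3} {R5,R6} {R8}
R5–R8 (5): add. Components now {R4,R7,R9} {R3} {R5,R6,R8}
R6–R7 (7): add. Components now {R4,R5,R6,R7,R8,R9} {R3}
R7–R8 (8): skip — R7 and R8 already connected.
R3–R7 (9): add. Components now {R3,R4,R5,R6,R7,R8,R9}
Edges rejected before the tree was complete: 1.

1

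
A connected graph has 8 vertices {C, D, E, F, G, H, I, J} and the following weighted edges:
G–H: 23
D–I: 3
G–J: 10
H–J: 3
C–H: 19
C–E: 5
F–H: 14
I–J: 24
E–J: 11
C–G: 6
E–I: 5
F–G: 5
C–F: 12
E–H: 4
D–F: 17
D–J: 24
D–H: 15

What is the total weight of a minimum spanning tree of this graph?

Kruskal: consider edges lightest-first.
D–I (3): add — endpoints in different components.
H–J (3): add — endpoints in different components.
E–H (4): add — endpoints in different components.
C–E (5): add — endpoints in different components.
E–I (5): add — endpoints in different components.
F–G (5): add — endpoints in different components.
C–G (6): add — endpoints in different components.
MST edges: D–I, H–J, E–H, C–E, E–I, F–G, C–G; total weight 3+3+4+5+5+5+6 = 31.

31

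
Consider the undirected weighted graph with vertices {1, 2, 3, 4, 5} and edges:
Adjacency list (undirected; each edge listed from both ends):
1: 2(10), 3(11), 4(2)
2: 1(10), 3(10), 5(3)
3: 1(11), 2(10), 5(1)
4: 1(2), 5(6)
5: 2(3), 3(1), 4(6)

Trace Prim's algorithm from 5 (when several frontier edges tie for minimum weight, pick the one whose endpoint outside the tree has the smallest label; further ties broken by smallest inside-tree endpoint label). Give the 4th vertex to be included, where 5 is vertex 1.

4

Grow the tree from 5 using Prim:
Step 1: frontier [3-5 1, 2-5 3, 4-5 6] → take 3-5 (1); add 3.
Step 2: frontier [2-3 10, 1-3 11, 2-5 3, 4-5 6] → take 2-5 (3); add 2.
Step 3: frontier [1-2 10, 1-3 11, 4-5 6] → take 4-5 (6); add 4.
Step 4: frontier [1-2 10, 1-3 11, 1-4 2] → take 1-4 (2); add 1.
Vertex order: 5, 3, 2, 4, 1. The 4th vertex is 4.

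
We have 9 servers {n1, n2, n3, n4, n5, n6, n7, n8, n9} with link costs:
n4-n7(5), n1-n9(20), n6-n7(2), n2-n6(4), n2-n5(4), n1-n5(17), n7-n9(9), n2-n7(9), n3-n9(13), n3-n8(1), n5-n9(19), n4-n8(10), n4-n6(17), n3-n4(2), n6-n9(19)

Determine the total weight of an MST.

Sort edges by weight, then run Kruskal:
n3-n8 (1): add — endpoints in different components.
n3-n4 (2): add — endpoints in different components.
n6-n7 (2): add — endpoints in different components.
n2-n5 (4): add — endpoints in different components.
n2-n6 (4): add — endpoints in different components.
n4-n7 (5): add — endpoints in different components.
n2-n7 (9): skip — n7 and n2 already connected.
n7-n9 (9): add — endpoints in different components.
n4-n8 (10): skip — n4 and n8 already connected.
n3-n9 (13): skip — n9 and n3 already connected.
n1-n5 (17): add — endpoints in different components.
MST edges: n3-n8, n3-n4, n6-n7, n2-n5, n2-n6, n4-n7, n7-n9, n1-n5; total weight 1+2+2+4+4+5+9+17 = 44.

44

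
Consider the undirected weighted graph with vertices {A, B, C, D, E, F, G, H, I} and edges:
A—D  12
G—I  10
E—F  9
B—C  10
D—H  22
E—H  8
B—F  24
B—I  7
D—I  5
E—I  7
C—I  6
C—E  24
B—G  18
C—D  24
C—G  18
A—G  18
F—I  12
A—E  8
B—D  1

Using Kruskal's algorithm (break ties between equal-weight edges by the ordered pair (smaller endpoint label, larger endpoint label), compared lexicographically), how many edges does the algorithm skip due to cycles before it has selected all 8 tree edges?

Kruskal's algorithm — process edges by increasing weight (ties by edge label):
B—D (1): add — endpoints in different components.
D—I (5): add — endpoints in different components.
C—I (6): add — endpoints in different components.
B—I (7): skip — B and I already connected.
E—I (7): add — endpoints in different components.
A—E (8): add — endpoints in different components.
E—H (8): add — endpoints in different components.
E—F (9): add — endpoints in different components.
B—C (10): skip — B and C already connected.
G—I (10): add — endpoints in different components.
Edges rejected before the tree was complete: 2.

2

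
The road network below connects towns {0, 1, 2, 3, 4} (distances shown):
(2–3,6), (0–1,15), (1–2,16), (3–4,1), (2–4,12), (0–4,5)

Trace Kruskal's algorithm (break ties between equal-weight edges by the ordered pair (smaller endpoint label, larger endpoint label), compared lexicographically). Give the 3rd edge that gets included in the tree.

Kruskal's algorithm — process edges by increasing weight (ties by edge label):
3–4 (1): add — endpoints in different components.
0–4 (5): add — endpoints in different components.
2–3 (6): add — endpoints in different components.
2–4 (12): skip — 2 and 4 already connected.
0–1 (15): add — endpoints in different components.
The 3rd edge added is 2–3.

2-3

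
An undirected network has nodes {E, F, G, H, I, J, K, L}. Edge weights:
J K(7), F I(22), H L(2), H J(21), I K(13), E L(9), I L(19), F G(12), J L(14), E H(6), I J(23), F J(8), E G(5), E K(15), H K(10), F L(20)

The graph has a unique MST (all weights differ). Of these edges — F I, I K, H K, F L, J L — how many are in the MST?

Sort edges by weight, then run Kruskal:
H L (2): add — endpoints in different components.
E G (5): add — endpoints in different components.
E H (6): add — endpoints in different components.
J K (7): add — endpoints in different components.
F J (8): add — endpoints in different components.
E L (9): skip — E and L already connected.
H K (10): add — endpoints in different components.
F G (12): skip — F and G already connected.
I K (13): add — endpoints in different components.
MST edge set: {H L, E G, E H, J K, F J, H K, I K}.
Of the listed edges, {I K, H K} are in the MST → 2.

2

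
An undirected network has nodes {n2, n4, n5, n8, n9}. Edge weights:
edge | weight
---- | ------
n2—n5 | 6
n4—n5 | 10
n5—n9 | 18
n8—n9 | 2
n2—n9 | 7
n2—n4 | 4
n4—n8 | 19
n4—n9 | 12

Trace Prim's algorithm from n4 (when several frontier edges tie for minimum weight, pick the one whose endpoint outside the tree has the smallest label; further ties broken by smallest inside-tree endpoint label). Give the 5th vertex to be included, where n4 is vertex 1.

Grow the tree from n4 using Prim:
Step 1: cheapest edge leaving the tree is n2—n4 (4); add n2.
Step 2: cheapest edge leaving the tree is n2—n5 (6); add n5.
Step 3: cheapest edge leaving the tree is n2—n9 (7); add n9.
Step 4: cheapest edge leaving the tree is n8—n9 (2); add n8.
Vertex order: n4, n2, n5, n9, n8. The 5th vertex is n8.

n8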